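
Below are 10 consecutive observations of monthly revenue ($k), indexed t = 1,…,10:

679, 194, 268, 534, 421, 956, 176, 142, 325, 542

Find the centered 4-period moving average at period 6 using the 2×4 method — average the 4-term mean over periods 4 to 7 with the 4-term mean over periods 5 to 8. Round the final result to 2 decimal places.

Sum over 4–7: 534 + 421 + 956 + 176 = 2087
Sum over 5–8: 421 + 956 + 176 + 142 = 1695
CMA at t=6 = (2087 + 1695) / (2·4) = 3782 / 8 = 472.75

472.75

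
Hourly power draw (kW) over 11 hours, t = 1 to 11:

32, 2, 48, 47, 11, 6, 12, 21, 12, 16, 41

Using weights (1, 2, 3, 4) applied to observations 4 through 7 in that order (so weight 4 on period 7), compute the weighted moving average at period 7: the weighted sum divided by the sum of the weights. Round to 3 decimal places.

Weighted sum: 1·47 + 2·11 + 3·6 + 4·12 = 47 + 22 + 18 + 48 = 135
Weight total: 1 + 2 + 3 + 4 = 10
WMA = 135 / 10 = 13.500

13.500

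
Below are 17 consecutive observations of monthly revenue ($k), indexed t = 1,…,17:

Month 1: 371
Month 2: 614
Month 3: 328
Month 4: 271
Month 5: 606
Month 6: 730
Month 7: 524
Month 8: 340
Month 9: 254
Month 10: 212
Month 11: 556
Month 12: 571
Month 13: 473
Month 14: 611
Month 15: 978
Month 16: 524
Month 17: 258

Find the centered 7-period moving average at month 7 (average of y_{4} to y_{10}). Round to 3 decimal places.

419.571

Sum of periods 4–10: 271 + 606 + 730 + 524 + 340 + 254 + 212 = 2937
Divide by 7: 2937 / 7 = 419.571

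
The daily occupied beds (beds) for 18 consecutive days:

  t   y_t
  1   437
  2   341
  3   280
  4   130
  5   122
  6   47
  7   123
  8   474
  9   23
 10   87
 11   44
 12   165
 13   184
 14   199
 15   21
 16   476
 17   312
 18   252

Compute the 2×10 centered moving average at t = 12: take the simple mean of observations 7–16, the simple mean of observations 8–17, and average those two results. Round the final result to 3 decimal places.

Sum over 7–16: 123 + 474 + 23 + 87 + 44 + 165 + 184 + 199 + 21 + 476 = 1796
Sum over 8–17: 474 + 23 + 87 + 44 + 165 + 184 + 199 + 21 + 476 + 312 = 1985
CMA at t=12 = (1796 + 1985) / (2·10) = 3781 / 20 = 189.050

189.050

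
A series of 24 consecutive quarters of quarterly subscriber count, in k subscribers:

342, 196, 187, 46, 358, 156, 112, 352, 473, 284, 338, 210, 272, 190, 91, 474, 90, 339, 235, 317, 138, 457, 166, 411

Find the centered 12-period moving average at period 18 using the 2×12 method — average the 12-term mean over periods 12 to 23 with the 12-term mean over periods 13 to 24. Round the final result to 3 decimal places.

Sum over 12–23: 210 + 272 + 190 + 91 + 474 + 90 + 339 + 235 + 317 + 138 + 457 + 166 = 2979
Sum over 13–24: 272 + 190 + 91 + 474 + 90 + 339 + 235 + 317 + 138 + 457 + 166 + 411 = 3180
CMA at t=18 = (2979 + 3180) / (2·12) = 6159 / 24 = 256.625

256.625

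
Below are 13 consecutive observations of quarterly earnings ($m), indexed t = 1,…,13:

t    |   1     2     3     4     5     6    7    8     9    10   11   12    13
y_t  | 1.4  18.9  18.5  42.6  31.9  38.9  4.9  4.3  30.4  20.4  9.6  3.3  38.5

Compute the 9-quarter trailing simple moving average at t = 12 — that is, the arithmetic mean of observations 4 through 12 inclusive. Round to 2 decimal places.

Sum of periods 4–12: 42.6 + 31.9 + 38.9 + 4.9 + 4.3 + 30.4 + 20.4 + 9.6 + 3.3 = 186.3
Divide by 9: 186.3 / 9 = 20.70

20.70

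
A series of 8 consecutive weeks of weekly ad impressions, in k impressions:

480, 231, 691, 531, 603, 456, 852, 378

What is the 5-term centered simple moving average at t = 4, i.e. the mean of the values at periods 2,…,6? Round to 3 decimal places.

502.400

Sum of periods 2–6: 231 + 691 + 531 + 603 + 456 = 2512
Divide by 5: 2512 / 5 = 502.400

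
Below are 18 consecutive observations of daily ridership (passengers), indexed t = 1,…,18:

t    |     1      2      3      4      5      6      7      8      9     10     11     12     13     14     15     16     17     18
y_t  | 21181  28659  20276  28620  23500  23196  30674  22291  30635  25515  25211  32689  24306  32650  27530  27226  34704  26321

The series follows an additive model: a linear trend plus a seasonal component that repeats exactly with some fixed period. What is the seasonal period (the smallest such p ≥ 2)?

First differences y_{t+1} − y_t: 7478, -8383, 8344, -5120, -304, 7478, -8383, 8344, -5120, -304, 7478, -8383, …
The difference pattern repeats every 5 terms and not for any smaller step, so p = 5.

5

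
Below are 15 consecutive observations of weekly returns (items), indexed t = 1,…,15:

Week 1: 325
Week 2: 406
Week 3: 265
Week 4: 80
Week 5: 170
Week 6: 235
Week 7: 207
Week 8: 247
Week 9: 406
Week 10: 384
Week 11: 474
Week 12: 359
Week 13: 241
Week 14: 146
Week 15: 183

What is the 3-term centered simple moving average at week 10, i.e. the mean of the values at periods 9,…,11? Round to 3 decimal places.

421.333

Sum of periods 9–11: 406 + 384 + 474 = 1264
Divide by 3: 1264 / 3 = 421.333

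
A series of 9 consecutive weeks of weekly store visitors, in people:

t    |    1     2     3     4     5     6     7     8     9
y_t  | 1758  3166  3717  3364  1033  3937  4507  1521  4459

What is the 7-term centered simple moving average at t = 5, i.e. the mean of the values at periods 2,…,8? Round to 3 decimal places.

Sum of periods 2–8: 3166 + 3717 + 3364 + 1033 + 3937 + 4507 + 1521 = 21245
Divide by 7: 21245 / 7 = 3035.000

3035.000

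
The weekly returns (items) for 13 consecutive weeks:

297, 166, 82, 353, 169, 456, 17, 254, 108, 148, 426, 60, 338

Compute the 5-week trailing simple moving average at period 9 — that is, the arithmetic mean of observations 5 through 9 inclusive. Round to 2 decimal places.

Sum of periods 5–9: 169 + 456 + 17 + 254 + 108 = 1004
Divide by 5: 1004 / 5 = 200.80

200.80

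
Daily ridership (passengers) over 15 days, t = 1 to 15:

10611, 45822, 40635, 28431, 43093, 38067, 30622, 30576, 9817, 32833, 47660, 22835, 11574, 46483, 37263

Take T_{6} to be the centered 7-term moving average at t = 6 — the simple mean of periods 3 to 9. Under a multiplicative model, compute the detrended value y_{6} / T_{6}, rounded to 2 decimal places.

1.20

Trend T_6 = (40635 + 28431 + 43093 + 38067 + 30622 + 30576 + 9817) / 7 = 221241/7 = 31605.8571
Ratio to trend: 38067 / 31605.8571 = 1.20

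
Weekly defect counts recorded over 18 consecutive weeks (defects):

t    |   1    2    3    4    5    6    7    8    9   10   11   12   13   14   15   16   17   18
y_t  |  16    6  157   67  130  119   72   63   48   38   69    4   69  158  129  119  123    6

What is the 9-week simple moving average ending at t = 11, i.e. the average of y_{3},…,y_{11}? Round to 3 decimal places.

84.778

Sum of periods 3–11: 157 + 67 + 130 + 119 + 72 + 63 + 48 + 38 + 69 = 763
Divide by 9: 763 / 9 = 84.778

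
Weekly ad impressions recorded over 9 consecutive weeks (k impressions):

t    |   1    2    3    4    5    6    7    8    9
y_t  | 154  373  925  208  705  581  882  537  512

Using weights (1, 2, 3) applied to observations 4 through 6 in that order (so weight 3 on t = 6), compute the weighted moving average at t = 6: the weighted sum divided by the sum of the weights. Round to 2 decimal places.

560.17

Weighted sum: 1·208 + 2·705 + 3·581 = 208 + 1410 + 1743 = 3361
Weight total: 1 + 2 + 3 = 6
WMA = 3361 / 6 = 560.17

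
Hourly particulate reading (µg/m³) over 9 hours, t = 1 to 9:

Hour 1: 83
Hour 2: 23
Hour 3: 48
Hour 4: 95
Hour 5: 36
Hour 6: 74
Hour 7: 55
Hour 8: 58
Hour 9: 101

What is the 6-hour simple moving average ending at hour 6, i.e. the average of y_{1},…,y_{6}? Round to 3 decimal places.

Sum of periods 1–6: 83 + 23 + 48 + 95 + 36 + 74 = 359
Divide by 6: 359 / 6 = 59.833

59.833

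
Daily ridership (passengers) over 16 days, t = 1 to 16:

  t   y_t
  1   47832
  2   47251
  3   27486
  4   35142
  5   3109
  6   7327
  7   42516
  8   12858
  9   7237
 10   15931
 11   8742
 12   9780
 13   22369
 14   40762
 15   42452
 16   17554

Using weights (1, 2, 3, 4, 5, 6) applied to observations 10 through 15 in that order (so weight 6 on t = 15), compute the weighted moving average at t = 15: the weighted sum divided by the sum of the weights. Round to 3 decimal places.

Weighted sum: 1·15931 + 2·8742 + 3·9780 + 4·22369 + 5·40762 + 6·42452 = 15931 + 17484 + 29340 + 89476 + 203810 + 254712 = 610753
Weight total: 1 + 2 + 3 + 4 + 5 + 6 = 21
WMA = 610753 / 21 = 29083.476

29083.476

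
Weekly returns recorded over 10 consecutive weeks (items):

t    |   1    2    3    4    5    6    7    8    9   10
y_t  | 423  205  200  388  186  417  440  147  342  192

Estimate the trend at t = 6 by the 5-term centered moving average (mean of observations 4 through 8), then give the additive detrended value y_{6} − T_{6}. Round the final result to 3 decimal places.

Trend T_6 = (388 + 186 + 417 + 440 + 147) / 5 = 1578/5 = 315.60000
Detrended value: 417 − 315.60000 = 101.400

101.400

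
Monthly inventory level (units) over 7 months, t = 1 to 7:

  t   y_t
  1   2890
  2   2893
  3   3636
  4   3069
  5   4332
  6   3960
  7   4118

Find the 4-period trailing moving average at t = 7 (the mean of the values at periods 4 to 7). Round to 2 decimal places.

Sum of periods 4–7: 3069 + 4332 + 3960 + 4118 = 15479
Divide by 4: 15479 / 4 = 3869.75

3869.75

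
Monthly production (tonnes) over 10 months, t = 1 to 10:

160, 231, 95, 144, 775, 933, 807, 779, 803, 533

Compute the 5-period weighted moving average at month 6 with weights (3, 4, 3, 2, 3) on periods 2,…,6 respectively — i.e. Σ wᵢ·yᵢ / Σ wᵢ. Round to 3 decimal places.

Weighted sum: 3·231 + 4·95 + 3·144 + 2·775 + 3·933 = 693 + 380 + 432 + 1550 + 2799 = 5854
Weight total: 3 + 4 + 3 + 2 + 3 = 15
WMA = 5854 / 15 = 390.267

390.267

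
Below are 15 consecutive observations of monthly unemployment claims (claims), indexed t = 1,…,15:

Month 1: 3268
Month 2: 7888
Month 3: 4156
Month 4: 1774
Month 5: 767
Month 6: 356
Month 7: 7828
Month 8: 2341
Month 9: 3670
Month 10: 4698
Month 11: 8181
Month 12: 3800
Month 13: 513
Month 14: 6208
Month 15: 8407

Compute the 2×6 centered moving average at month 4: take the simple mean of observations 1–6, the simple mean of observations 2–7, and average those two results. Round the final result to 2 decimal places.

Sum over 1–6: 3268 + 7888 + 4156 + 1774 + 767 + 356 = 18209
Sum over 2–7: 7888 + 4156 + 1774 + 767 + 356 + 7828 = 22769
CMA at t=4 = (18209 + 22769) / (2·6) = 40978 / 12 = 3414.83

3414.83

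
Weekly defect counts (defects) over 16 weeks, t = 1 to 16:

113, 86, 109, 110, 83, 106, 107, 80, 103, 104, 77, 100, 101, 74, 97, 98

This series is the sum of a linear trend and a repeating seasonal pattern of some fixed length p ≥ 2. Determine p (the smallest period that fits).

First differences y_{t+1} − y_t: -27, 23, 1, -27, 23, 1, -27, 23, …
The difference pattern repeats every 3 terms and not for any smaller step, so p = 3.

3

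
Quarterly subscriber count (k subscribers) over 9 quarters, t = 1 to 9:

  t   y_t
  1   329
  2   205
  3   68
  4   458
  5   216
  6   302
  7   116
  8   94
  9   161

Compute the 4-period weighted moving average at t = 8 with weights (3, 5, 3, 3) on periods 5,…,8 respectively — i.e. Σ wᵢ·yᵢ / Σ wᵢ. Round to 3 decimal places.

199.143

Weighted sum: 3·216 + 5·302 + 3·116 + 3·94 = 648 + 1510 + 348 + 282 = 2788
Weight total: 3 + 5 + 3 + 3 = 14
WMA = 2788 / 14 = 199.143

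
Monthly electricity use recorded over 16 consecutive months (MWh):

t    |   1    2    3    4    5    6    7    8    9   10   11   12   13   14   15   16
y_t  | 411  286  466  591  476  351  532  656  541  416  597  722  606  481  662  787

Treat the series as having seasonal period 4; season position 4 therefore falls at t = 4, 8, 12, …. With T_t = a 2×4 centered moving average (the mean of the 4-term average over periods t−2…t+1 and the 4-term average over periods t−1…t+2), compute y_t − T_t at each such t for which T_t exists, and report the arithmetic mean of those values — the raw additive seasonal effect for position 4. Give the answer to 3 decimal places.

128.208

Season position 4 occurs at t = 4, 8, 12 (where T_t is defined).
t=4: T_4 = 462.87500; y_4 − T_4 = 591 − 462.87500 = 128.12500
t=8: T_8 = 528.12500; y_8 − T_8 = 656 − 528.12500 = 127.87500
t=12: T_12 = 593.37500; y_12 − T_12 = 722 − 593.37500 = 128.62500
Mean deviation: (128.12500 + 127.87500 + 128.62500) / 3 = 128.208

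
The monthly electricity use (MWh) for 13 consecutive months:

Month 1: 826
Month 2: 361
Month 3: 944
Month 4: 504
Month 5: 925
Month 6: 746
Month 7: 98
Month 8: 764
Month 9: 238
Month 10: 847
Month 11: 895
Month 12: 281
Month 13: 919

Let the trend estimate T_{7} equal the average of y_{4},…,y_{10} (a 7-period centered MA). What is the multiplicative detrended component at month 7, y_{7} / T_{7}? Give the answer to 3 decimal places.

Trend T_7 = (504 + 925 + 746 + 98 + 764 + 238 + 847) / 7 = 4122/7 = 588.85714
Ratio to trend: 98 / 588.85714 = 0.166

0.166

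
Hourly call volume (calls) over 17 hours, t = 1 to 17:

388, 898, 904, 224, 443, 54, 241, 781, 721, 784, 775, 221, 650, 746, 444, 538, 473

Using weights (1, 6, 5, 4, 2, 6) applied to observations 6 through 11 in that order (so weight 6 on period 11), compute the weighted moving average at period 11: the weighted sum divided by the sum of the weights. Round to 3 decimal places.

604.458

Weighted sum: 1·54 + 6·241 + 5·781 + 4·721 + 2·784 + 6·775 = 54 + 1446 + 3905 + 2884 + 1568 + 4650 = 14507
Weight total: 1 + 6 + 5 + 4 + 2 + 6 = 24
WMA = 14507 / 24 = 604.458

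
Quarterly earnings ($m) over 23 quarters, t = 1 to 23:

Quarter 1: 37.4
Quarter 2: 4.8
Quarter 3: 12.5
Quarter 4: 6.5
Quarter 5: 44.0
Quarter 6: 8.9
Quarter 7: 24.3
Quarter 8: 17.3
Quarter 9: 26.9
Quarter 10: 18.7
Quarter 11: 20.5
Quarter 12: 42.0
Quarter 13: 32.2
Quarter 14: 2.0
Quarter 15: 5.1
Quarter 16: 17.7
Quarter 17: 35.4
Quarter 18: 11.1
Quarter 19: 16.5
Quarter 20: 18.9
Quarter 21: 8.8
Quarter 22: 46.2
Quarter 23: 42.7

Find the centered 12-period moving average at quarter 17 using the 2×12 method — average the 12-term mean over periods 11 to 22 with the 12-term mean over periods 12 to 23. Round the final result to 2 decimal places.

Sum over 11–22: 20.5 + 42.0 + 32.2 + 2.0 + 5.1 + 17.7 + 35.4 + 11.1 + 16.5 + 18.9 + 8.8 + 46.2 = 256.4
Sum over 12–23: 42.0 + 32.2 + 2.0 + 5.1 + 17.7 + 35.4 + 11.1 + 16.5 + 18.9 + 8.8 + 46.2 + 42.7 = 278.6
CMA at t=17 = (256.4 + 278.6) / (2·12) = 535.0 / 24 = 22.29

22.29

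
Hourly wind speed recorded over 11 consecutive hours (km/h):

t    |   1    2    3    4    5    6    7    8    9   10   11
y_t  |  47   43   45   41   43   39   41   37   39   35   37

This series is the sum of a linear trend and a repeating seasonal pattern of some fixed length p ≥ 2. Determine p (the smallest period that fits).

2

First differences y_{t+1} − y_t: -4, 2, -4, 2, -4, 2, …
The difference pattern repeats every 2 terms and not for any smaller step, so p = 2.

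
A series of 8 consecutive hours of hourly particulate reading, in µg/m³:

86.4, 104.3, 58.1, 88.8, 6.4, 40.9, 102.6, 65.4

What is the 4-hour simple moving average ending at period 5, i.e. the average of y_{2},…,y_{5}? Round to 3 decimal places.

64.400

Sum of periods 2–5: 104.3 + 58.1 + 88.8 + 6.4 = 257.6
Divide by 4: 257.6 / 4 = 64.400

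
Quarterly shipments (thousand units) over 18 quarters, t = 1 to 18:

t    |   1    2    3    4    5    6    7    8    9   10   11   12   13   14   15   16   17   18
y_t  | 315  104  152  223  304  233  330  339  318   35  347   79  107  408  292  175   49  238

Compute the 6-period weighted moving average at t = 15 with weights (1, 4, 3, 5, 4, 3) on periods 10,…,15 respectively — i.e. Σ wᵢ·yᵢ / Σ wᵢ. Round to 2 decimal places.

235.15

Weighted sum: 1·35 + 4·347 + 3·79 + 5·107 + 4·408 + 3·292 = 35 + 1388 + 237 + 535 + 1632 + 876 = 4703
Weight total: 1 + 4 + 3 + 5 + 4 + 3 = 20
WMA = 4703 / 20 = 235.15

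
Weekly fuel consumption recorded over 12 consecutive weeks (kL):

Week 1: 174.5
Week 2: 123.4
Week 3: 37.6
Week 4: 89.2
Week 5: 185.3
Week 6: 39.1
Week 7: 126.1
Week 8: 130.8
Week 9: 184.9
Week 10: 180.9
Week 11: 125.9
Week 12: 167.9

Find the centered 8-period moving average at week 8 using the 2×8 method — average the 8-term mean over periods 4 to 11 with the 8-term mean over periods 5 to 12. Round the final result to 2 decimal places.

137.69

Sum over 4–11: 89.2 + 185.3 + 39.1 + 126.1 + 130.8 + 184.9 + 180.9 + 125.9 = 1062.2
Sum over 5–12: 185.3 + 39.1 + 126.1 + 130.8 + 184.9 + 180.9 + 125.9 + 167.9 = 1140.9
CMA at t=8 = (1062.2 + 1140.9) / (2·8) = 2203.1 / 16 = 137.69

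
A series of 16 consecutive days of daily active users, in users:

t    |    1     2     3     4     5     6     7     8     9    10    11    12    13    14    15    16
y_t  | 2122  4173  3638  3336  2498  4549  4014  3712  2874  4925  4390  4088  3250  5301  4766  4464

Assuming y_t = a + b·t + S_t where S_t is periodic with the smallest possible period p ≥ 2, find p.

4

First differences y_{t+1} − y_t: 2051, -535, -302, -838, 2051, -535, -302, -838, 2051, -535, …
The difference pattern repeats every 4 terms and not for any smaller step, so p = 4.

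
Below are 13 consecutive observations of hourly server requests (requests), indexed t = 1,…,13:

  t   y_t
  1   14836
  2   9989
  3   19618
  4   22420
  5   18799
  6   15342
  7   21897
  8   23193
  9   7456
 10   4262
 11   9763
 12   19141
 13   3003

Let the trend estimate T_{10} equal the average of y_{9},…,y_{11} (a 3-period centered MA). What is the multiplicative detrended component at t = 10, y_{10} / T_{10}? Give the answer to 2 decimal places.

0.60

Trend T_10 = (7456 + 4262 + 9763) / 3 = 21481/3 = 7160.3333
Ratio to trend: 4262 / 7160.3333 = 0.60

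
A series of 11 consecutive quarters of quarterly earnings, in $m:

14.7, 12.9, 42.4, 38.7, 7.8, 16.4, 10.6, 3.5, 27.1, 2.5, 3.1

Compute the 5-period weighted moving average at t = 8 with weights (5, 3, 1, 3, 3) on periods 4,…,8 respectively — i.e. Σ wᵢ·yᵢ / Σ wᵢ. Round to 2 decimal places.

Weighted sum: 5·38.7 + 3·7.8 + 1·16.4 + 3·10.6 + 3·3.5 = 193.5 + 23.4 + 16.4 + 31.8 + 10.5 = 275.6
Weight total: 5 + 3 + 1 + 3 + 3 = 15
WMA = 275.6 / 15 = 18.37

18.37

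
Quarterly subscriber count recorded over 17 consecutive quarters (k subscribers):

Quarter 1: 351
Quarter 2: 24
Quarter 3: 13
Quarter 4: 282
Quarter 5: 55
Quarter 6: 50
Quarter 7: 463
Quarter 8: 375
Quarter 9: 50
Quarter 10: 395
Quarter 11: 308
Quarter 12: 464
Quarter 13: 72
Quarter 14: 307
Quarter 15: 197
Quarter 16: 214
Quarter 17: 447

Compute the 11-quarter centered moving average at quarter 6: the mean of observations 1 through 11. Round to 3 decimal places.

Sum of periods 1–11: 351 + 24 + 13 + 282 + 55 + 50 + 463 + 375 + 50 + 395 + 308 = 2366
Divide by 11: 2366 / 11 = 215.091

215.091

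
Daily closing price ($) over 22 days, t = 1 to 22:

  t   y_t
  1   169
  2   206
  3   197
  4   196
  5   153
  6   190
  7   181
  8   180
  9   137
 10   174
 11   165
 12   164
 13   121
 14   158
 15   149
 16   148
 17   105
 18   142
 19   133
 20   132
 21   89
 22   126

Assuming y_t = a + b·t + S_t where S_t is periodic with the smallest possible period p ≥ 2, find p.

4

First differences y_{t+1} − y_t: 37, -9, -1, -43, 37, -9, -1, -43, 37, -9, …
The difference pattern repeats every 4 terms and not for any smaller step, so p = 4.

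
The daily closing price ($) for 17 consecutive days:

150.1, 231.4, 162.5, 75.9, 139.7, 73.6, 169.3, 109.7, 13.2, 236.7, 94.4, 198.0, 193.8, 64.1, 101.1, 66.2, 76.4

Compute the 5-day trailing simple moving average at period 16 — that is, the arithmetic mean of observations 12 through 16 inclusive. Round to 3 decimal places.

124.640

Sum of periods 12–16: 198.0 + 193.8 + 64.1 + 101.1 + 66.2 = 623.2
Divide by 5: 623.2 / 5 = 124.640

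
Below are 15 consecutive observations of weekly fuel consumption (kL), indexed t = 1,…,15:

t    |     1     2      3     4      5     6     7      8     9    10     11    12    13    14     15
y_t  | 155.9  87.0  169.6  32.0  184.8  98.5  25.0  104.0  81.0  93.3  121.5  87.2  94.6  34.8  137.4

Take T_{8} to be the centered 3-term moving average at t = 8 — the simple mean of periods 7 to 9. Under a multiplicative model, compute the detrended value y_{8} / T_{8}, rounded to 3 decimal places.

1.486

Trend T_8 = (25.0 + 104.0 + 81.0) / 3 = 210.0/3 = 70.00000
Ratio to trend: 104.0 / 70.00000 = 1.486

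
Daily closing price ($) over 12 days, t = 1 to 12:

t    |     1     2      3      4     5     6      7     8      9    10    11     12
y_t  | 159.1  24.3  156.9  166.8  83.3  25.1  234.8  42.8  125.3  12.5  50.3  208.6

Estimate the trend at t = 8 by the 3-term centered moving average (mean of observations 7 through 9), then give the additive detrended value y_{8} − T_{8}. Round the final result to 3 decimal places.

-91.500

Trend T_8 = (234.8 + 42.8 + 125.3) / 3 = 402.9/3 = 134.30000
Detrended value: 42.8 − 134.30000 = -91.500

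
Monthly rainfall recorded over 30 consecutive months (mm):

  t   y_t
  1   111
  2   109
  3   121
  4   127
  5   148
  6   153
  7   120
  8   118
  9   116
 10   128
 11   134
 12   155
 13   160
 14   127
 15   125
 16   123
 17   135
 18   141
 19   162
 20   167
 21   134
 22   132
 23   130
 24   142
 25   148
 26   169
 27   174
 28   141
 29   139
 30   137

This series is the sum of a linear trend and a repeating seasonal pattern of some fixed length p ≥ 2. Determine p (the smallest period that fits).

First differences y_{t+1} − y_t: -2, 12, 6, 21, 5, -33, -2, -2, 12, 6, 21, 5, -33, -2, -2, 12, …
The difference pattern repeats every 7 terms and not for any smaller step, so p = 7.

7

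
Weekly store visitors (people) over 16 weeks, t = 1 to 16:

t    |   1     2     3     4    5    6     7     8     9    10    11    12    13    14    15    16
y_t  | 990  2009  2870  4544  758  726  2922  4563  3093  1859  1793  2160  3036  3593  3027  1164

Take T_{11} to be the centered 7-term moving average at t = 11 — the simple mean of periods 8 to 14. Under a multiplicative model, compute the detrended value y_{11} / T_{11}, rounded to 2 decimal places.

0.62

Trend T_11 = (4563 + 3093 + 1859 + 1793 + 2160 + 3036 + 3593) / 7 = 20097/7 = 2871.0000
Ratio to trend: 1793 / 2871.0000 = 0.62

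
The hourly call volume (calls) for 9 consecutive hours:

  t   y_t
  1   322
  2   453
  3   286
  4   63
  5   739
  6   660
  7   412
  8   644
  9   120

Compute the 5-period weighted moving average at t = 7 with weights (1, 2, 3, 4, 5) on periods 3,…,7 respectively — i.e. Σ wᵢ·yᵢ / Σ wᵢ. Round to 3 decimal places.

488.600

Weighted sum: 1·286 + 2·63 + 3·739 + 4·660 + 5·412 = 286 + 126 + 2217 + 2640 + 2060 = 7329
Weight total: 1 + 2 + 3 + 4 + 5 = 15
WMA = 7329 / 15 = 488.600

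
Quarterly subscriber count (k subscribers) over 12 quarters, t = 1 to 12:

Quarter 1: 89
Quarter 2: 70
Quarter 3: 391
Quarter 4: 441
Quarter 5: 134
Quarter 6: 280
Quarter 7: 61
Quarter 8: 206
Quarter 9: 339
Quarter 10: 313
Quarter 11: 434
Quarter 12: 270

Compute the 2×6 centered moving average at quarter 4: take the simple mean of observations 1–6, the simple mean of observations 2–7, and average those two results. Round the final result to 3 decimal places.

231.833

Sum over 1–6: 89 + 70 + 391 + 441 + 134 + 280 = 1405
Sum over 2–7: 70 + 391 + 441 + 134 + 280 + 61 = 1377
CMA at t=4 = (1405 + 1377) / (2·6) = 2782 / 12 = 231.833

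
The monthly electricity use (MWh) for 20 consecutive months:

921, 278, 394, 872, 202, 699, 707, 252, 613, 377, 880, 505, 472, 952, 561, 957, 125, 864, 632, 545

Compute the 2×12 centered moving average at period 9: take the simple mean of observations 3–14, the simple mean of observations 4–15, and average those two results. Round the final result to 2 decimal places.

584.04

Sum over 3–14: 394 + 872 + 202 + 699 + 707 + 252 + 613 + 377 + 880 + 505 + 472 + 952 = 6925
Sum over 4–15: 872 + 202 + 699 + 707 + 252 + 613 + 377 + 880 + 505 + 472 + 952 + 561 = 7092
CMA at t=9 = (6925 + 7092) / (2·12) = 14017 / 24 = 584.04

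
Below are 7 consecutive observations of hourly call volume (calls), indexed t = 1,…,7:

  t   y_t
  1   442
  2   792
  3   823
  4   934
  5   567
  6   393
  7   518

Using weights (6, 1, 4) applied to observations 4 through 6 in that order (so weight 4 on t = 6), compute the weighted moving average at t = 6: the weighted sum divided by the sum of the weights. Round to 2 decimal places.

Weighted sum: 6·934 + 1·567 + 4·393 = 5604 + 567 + 1572 = 7743
Weight total: 6 + 1 + 4 = 11
WMA = 7743 / 11 = 703.91

703.91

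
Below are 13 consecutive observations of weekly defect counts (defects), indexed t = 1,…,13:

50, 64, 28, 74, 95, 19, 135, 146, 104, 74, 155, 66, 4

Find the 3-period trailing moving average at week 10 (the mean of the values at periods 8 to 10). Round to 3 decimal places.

108.000

Sum of periods 8–10: 146 + 104 + 74 = 324
Divide by 3: 324 / 3 = 108.000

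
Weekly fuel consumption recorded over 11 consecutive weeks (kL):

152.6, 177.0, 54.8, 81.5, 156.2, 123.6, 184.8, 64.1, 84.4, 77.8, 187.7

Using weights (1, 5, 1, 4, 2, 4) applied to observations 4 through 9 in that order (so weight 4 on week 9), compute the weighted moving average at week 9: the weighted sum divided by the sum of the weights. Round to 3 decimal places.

Weighted sum: 1·81.5 + 5·156.2 + 1·123.6 + 4·184.8 + 2·64.1 + 4·84.4 = 81.5 + 781.0 + 123.6 + 739.2 + 128.2 + 337.6 = 2191.1
Weight total: 1 + 5 + 1 + 4 + 2 + 4 = 17
WMA = 2191.1 / 17 = 128.888

128.888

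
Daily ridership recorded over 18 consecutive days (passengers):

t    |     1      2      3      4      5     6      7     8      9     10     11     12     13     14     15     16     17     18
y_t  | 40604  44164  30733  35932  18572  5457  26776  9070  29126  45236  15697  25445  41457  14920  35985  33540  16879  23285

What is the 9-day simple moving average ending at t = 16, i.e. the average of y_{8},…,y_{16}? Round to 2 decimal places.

Sum of periods 8–16: 9070 + 29126 + 45236 + 15697 + 25445 + 41457 + 14920 + 35985 + 33540 = 250476
Divide by 9: 250476 / 9 = 27830.67

27830.67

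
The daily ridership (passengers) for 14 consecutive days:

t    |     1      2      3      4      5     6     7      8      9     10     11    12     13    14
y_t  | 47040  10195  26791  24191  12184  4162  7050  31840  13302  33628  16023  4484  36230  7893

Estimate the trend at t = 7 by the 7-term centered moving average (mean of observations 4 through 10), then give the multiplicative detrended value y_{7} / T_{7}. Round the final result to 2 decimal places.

Trend T_7 = (24191 + 12184 + 4162 + 7050 + 31840 + 13302 + 33628) / 7 = 126357/7 = 18051.0000
Ratio to trend: 7050 / 18051.0000 = 0.39

0.39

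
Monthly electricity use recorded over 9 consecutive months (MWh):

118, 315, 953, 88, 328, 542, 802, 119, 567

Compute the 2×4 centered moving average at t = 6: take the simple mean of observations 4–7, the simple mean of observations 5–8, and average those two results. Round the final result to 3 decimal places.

443.875

Sum over 4–7: 88 + 328 + 542 + 802 = 1760
Sum over 5–8: 328 + 542 + 802 + 119 = 1791
CMA at t=6 = (1760 + 1791) / (2·4) = 3551 / 8 = 443.875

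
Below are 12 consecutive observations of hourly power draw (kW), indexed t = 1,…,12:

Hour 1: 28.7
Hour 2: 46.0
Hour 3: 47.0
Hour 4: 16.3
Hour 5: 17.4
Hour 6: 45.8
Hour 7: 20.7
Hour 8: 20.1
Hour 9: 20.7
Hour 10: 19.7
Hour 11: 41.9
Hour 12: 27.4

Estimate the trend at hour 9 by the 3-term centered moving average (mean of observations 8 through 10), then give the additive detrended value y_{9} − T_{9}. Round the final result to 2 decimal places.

Trend T_9 = (20.1 + 20.7 + 19.7) / 3 = 60.5/3 = 20.1667
Detrended value: 20.7 − 20.1667 = 0.53

0.53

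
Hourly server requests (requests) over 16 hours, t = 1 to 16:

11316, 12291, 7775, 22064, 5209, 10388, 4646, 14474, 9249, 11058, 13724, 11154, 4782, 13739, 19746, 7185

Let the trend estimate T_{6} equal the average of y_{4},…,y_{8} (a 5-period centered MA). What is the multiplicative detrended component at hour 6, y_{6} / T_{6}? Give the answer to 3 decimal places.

Trend T_6 = (22064 + 5209 + 10388 + 4646 + 14474) / 5 = 56781/5 = 11356.20000
Ratio to trend: 10388 / 11356.20000 = 0.915

0.915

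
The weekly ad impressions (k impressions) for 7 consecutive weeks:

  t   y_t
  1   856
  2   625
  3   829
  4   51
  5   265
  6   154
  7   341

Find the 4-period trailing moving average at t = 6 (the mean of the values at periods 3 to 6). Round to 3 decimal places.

Sum of periods 3–6: 829 + 51 + 265 + 154 = 1299
Divide by 4: 1299 / 4 = 324.750

324.750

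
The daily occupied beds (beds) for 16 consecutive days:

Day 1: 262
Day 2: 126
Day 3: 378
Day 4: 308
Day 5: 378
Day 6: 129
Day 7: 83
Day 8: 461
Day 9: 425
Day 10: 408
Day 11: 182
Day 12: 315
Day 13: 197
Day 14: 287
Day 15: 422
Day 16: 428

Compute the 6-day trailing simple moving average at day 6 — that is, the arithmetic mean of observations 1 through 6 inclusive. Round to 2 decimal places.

263.50

Sum of periods 1–6: 262 + 126 + 378 + 308 + 378 + 129 = 1581
Divide by 6: 1581 / 6 = 263.50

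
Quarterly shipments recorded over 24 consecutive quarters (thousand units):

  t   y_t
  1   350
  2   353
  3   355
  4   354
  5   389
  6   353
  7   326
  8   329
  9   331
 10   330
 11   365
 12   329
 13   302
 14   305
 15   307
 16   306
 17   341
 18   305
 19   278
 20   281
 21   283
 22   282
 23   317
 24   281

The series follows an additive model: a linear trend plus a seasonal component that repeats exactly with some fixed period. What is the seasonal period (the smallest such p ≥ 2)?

6

First differences y_{t+1} − y_t: 3, 2, -1, 35, -36, -27, 3, 2, -1, 35, -36, -27, 3, 2, …
The difference pattern repeats every 6 terms and not for any smaller step, so p = 6.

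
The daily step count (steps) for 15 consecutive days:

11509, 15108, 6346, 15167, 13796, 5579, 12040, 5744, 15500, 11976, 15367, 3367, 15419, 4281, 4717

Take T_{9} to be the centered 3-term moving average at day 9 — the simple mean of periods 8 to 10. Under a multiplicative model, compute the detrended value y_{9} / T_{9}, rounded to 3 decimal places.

1.400

Trend T_9 = (5744 + 15500 + 11976) / 3 = 33220/3 = 11073.33333
Ratio to trend: 15500 / 11073.33333 = 1.400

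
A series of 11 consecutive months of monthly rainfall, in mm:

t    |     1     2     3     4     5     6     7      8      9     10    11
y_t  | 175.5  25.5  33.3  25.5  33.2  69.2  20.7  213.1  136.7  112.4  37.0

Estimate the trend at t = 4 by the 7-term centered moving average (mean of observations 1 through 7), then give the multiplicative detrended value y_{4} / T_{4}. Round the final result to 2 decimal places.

0.47

Trend T_4 = (175.5 + 25.5 + 33.3 + 25.5 + 33.2 + 69.2 + 20.7) / 7 = 382.9/7 = 54.7000
Ratio to trend: 25.5 / 54.7000 = 0.47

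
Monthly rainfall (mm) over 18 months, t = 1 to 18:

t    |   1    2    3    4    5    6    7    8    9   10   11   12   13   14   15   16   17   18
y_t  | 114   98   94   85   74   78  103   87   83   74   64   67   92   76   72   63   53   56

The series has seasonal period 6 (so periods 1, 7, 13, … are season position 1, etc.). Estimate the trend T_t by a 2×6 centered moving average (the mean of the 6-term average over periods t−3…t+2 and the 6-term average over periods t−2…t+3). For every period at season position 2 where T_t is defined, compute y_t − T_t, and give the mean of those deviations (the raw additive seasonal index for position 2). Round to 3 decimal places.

Season position 2 occurs at t = 8, 14 (where T_t is defined).
t=8: T_8 = 82.33333; y_8 − T_8 = 87 − 82.33333 = 4.66667
t=14: T_14 = 71.41667; y_14 − T_14 = 76 − 71.41667 = 4.58333
Mean deviation: (4.66667 + 4.58333) / 2 = 4.625

4.625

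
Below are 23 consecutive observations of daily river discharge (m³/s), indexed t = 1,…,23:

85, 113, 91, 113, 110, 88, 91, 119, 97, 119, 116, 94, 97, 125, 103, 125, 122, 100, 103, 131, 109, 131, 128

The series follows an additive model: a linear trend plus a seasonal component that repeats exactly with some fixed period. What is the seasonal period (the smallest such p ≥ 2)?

First differences y_{t+1} − y_t: 28, -22, 22, -3, -22, 3, 28, -22, 22, -3, -22, 3, 28, -22, …
The difference pattern repeats every 6 terms and not for any smaller step, so p = 6.

6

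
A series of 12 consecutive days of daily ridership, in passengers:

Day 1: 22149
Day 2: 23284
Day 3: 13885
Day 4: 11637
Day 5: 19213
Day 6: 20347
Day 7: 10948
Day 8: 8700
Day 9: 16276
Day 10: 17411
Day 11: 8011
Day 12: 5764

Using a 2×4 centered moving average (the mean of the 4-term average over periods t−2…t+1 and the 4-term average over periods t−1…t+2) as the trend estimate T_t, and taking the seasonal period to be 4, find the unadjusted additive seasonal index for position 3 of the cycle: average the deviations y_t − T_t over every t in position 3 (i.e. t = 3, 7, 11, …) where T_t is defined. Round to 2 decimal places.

Season position 3 occurs at t = 3, 7 (where T_t is defined).
t=3: T_3 = 17371.7500; y_3 − T_3 = 13885 − 17371.7500 = -3486.7500
t=7: T_7 = 14434.8750; y_7 − T_7 = 10948 − 14434.8750 = -3486.8750
Mean deviation: (-3486.7500 + -3486.8750) / 2 = -3486.81

-3486.81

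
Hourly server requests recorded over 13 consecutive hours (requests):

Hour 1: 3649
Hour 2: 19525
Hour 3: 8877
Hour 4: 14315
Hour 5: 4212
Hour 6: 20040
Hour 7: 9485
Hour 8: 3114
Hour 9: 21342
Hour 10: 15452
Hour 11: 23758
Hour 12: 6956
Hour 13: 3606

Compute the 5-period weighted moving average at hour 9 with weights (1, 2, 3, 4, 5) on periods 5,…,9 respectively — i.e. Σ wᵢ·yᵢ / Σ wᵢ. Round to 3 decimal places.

Weighted sum: 1·4212 + 2·20040 + 3·9485 + 4·3114 + 5·21342 = 4212 + 40080 + 28455 + 12456 + 106710 = 191913
Weight total: 1 + 2 + 3 + 4 + 5 = 15
WMA = 191913 / 15 = 12794.200

12794.200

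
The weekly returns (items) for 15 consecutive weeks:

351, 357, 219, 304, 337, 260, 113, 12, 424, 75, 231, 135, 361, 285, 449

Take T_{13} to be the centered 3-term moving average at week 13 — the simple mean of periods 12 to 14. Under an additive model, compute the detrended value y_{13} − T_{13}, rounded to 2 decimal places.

100.67

Trend T_13 = (135 + 361 + 285) / 3 = 781/3 = 260.3333
Detrended value: 361 − 260.3333 = 100.67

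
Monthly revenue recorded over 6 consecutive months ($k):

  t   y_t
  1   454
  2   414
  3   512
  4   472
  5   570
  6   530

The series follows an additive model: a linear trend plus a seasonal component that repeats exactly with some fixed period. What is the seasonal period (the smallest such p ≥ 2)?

First differences y_{t+1} − y_t: -40, 98, -40, 98, -40, …
The difference pattern repeats every 2 terms and not for any smaller step, so p = 2.

2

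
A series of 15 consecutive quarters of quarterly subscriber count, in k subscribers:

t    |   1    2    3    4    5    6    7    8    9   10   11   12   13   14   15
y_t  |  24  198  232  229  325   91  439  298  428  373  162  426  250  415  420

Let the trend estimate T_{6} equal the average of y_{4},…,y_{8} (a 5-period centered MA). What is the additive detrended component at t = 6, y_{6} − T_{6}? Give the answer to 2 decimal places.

-185.40

Trend T_6 = (229 + 325 + 91 + 439 + 298) / 5 = 1382/5 = 276.4000
Detrended value: 91 − 276.4000 = -185.40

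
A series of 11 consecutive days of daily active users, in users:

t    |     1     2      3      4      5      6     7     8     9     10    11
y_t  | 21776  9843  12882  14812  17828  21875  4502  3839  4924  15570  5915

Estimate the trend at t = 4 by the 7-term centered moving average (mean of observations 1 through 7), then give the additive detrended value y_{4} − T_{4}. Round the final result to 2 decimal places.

23.71

Trend T_4 = (21776 + 9843 + 12882 + 14812 + 17828 + 21875 + 4502) / 7 = 103518/7 = 14788.2857
Detrended value: 14812 − 14788.2857 = 23.71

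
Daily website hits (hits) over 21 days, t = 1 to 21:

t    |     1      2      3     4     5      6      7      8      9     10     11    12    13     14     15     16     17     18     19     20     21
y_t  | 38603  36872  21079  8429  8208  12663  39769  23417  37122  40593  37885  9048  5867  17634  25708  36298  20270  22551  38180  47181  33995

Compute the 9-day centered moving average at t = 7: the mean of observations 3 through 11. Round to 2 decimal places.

Sum of periods 3–11: 21079 + 8429 + 8208 + 12663 + 39769 + 23417 + 37122 + 40593 + 37885 = 229165
Divide by 9: 229165 / 9 = 25462.78

25462.78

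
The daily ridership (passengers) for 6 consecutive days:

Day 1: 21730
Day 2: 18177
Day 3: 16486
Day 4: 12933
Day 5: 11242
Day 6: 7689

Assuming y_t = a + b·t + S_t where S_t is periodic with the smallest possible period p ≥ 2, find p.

First differences y_{t+1} − y_t: -3553, -1691, -3553, -1691, -3553, …
The difference pattern repeats every 2 terms and not for any smaller step, so p = 2.

2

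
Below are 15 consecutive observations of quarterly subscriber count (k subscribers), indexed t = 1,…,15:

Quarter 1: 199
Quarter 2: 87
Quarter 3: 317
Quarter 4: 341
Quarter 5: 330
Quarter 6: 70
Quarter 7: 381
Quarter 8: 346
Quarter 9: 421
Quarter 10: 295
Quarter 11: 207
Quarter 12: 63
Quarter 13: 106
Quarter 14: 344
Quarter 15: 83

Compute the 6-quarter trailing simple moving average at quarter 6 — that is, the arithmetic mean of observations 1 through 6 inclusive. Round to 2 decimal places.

224.00

Sum of periods 1–6: 199 + 87 + 317 + 341 + 330 + 70 = 1344
Divide by 6: 1344 / 6 = 224.00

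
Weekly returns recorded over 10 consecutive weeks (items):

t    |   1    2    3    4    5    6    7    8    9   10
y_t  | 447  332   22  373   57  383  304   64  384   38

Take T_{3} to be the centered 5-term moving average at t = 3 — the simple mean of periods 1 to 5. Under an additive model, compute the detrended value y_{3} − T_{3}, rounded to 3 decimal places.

Trend T_3 = (447 + 332 + 22 + 373 + 57) / 5 = 1231/5 = 246.20000
Detrended value: 22 − 246.20000 = -224.200

-224.200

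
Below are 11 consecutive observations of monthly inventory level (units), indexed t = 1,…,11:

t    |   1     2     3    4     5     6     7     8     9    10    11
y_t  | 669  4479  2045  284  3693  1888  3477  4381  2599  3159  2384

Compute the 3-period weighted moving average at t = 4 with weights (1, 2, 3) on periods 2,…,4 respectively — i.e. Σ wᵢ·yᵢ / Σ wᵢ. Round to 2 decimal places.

1570.17

Weighted sum: 1·4479 + 2·2045 + 3·284 = 4479 + 4090 + 852 = 9421
Weight total: 1 + 2 + 3 = 6
WMA = 9421 / 6 = 1570.17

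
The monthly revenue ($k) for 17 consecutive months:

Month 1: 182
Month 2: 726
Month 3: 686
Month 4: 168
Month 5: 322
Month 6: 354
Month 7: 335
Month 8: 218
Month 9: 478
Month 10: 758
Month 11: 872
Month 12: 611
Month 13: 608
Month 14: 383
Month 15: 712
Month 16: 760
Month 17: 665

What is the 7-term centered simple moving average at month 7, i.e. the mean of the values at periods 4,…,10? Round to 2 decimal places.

376.14

Sum of periods 4–10: 168 + 322 + 354 + 335 + 218 + 478 + 758 = 2633
Divide by 7: 2633 / 7 = 376.14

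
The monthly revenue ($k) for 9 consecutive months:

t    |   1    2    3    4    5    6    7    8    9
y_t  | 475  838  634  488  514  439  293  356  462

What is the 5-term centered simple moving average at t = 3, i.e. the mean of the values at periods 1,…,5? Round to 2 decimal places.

Sum of periods 1–5: 475 + 838 + 634 + 488 + 514 = 2949
Divide by 5: 2949 / 5 = 589.80

589.80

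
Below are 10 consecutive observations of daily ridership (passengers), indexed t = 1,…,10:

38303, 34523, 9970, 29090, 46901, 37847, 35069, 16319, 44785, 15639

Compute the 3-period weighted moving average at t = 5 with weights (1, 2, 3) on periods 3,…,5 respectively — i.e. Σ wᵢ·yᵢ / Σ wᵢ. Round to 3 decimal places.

34808.833

Weighted sum: 1·9970 + 2·29090 + 3·46901 = 9970 + 58180 + 140703 = 208853
Weight total: 1 + 2 + 3 = 6
WMA = 208853 / 6 = 34808.833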